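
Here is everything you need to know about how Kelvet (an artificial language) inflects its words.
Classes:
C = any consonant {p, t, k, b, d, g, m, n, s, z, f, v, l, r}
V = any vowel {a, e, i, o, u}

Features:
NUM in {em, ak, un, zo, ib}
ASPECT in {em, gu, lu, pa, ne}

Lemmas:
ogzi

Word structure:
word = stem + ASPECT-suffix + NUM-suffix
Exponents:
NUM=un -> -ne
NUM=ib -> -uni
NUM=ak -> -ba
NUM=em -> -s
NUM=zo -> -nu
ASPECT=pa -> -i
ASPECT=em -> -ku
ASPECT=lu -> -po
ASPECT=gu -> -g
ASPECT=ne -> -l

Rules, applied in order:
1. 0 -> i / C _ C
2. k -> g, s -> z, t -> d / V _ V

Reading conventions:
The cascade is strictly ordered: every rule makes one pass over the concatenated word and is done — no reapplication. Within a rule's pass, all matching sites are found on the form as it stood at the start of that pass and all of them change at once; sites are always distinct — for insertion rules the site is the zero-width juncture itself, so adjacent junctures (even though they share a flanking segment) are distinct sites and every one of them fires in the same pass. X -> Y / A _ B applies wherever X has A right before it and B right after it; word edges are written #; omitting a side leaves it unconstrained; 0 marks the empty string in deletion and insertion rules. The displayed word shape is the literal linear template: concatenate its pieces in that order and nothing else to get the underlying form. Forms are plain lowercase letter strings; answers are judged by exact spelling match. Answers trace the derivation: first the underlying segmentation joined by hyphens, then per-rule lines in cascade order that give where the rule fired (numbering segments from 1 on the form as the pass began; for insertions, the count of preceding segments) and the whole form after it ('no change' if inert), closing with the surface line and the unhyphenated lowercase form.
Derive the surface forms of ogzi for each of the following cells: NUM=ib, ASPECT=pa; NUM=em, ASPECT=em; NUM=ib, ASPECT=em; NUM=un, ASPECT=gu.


cell NUM=ib, ASPECT=pa:
underlying: ogzi-i-uni
1. 0 -> i / C _ C: inserts after position(s) 2: ogiziiuni
2. k -> g, s -> z, t -> d / V _ V: no change
surface: ogiziiuni

cell NUM=em, ASPECT=em:
underlying: ogzi-ku-s
1. 0 -> i / C _ C: inserts after position(s) 2: ogizikus
2. k -> g, s -> z, t -> d / V _ V: fires at position(s) 6: ogizigus
surface: ogizigus

cell NUM=ib, ASPECT=em:
underlying: ogzi-ku-uni
1. 0 -> i / C _ C: inserts after position(s) 2: ogizikuuni
2. k -> g, s -> z, t -> d / V _ V: fires at position(s) 6: ogiziguuni
surface: ogiziguuni

cell NUM=un, ASPECT=gu:
underlying: ogzi-g-ne
1. 0 -> i / C _ C: inserts after position(s) 2, 5: ogizigine
2. k -> g, s -> z, t -> d / V _ V: no change
surface: ogizigine


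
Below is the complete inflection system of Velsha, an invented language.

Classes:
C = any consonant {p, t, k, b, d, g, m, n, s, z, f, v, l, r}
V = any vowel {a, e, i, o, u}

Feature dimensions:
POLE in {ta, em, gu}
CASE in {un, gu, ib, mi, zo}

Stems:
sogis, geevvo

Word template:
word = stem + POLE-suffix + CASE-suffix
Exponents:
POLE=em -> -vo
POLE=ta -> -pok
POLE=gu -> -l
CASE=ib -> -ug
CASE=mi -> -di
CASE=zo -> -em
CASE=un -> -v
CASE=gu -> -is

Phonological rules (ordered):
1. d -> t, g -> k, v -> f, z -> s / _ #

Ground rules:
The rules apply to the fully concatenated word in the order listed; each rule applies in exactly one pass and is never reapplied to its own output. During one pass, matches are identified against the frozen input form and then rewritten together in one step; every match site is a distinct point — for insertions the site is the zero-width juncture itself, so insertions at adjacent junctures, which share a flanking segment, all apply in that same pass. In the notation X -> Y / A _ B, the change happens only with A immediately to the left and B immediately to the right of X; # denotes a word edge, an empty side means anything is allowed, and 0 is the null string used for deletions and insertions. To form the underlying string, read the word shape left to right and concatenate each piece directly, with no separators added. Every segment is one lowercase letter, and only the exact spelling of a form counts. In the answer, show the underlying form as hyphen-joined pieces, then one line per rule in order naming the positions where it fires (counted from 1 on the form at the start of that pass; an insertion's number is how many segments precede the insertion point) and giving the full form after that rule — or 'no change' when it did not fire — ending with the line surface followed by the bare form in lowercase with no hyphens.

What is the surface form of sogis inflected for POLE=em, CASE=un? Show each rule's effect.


underlying: sogis-vo-v
1. d -> t, g -> k, v -> f, z -> s / _ #: fires at position(s) 8: sogisvof
surface: sogisvof


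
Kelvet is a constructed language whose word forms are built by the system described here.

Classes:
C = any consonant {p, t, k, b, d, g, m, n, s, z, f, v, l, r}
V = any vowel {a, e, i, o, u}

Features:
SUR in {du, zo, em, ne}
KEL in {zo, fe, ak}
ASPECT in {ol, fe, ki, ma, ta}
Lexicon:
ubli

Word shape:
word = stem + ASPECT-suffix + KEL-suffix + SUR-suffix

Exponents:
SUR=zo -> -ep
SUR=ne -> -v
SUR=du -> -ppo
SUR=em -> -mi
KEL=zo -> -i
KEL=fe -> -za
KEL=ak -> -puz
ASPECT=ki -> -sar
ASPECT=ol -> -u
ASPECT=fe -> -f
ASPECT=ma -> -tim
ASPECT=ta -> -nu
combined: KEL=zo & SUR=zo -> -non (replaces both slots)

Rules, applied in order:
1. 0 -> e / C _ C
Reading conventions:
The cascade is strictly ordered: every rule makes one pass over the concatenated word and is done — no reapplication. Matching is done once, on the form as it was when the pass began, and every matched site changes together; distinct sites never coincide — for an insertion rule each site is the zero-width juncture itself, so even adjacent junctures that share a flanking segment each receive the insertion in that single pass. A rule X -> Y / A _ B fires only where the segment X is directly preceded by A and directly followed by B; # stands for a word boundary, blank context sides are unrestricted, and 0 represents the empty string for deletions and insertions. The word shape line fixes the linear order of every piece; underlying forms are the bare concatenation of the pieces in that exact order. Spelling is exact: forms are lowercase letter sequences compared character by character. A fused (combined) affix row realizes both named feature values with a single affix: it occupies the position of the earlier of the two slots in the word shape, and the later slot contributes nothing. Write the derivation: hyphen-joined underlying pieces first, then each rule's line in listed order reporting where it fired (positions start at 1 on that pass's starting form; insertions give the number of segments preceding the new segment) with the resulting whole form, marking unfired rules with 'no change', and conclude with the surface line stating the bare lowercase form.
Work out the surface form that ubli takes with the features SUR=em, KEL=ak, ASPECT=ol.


underlying: ubli-u-puz-mi
1. 0 -> e / C _ C: inserts after position(s) 2, 8: ubeliupuzemi
surface: ubeliupuzemi


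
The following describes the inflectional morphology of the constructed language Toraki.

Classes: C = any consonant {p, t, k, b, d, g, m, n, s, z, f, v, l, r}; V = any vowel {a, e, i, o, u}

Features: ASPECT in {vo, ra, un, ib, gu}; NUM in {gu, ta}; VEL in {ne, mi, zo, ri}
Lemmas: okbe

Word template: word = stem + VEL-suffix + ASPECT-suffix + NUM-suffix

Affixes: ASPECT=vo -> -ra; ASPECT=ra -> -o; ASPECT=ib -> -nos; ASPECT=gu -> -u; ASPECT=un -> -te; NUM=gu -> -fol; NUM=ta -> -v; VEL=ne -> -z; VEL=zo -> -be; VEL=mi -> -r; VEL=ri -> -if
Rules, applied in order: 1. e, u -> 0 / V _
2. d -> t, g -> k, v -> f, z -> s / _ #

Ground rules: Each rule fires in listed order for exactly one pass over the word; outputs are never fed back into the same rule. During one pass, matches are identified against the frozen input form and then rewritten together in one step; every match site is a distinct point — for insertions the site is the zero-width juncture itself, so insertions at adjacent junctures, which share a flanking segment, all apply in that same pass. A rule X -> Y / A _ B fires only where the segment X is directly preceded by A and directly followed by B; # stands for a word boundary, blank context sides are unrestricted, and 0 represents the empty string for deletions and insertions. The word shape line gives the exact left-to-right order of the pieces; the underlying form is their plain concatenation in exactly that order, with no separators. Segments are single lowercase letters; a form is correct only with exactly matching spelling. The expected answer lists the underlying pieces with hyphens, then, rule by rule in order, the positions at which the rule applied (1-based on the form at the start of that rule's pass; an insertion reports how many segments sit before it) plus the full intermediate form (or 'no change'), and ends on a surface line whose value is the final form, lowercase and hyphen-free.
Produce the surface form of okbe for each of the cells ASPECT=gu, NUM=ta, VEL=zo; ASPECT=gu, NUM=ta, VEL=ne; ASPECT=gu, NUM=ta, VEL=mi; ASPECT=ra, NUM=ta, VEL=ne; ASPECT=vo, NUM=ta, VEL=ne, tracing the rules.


cell ASPECT=gu, NUM=ta, VEL=zo:
underlying: okbe-be-u-v
1. e, u -> 0 / V _: fires at position(s) 7: okbebev
2. d -> t, g -> k, v -> f, z -> s / _ #: fires at position(s) 7: okbebef
surface: okbebef

cell ASPECT=gu, NUM=ta, VEL=ne:
underlying: okbe-z-u-v
1. e, u -> 0 / V _: no change
2. d -> t, g -> k, v -> f, z -> s / _ #: fires at position(s) 7: okbezuf
surface: okbezuf

cell ASPECT=gu, NUM=ta, VEL=mi:
underlying: okbe-r-u-v
1. e, u -> 0 / V _: no change
2. d -> t, g -> k, v -> f, z -> s / _ #: fires at position(s) 7: okberuf
surface: okberuf

cell ASPECT=ra, NUM=ta, VEL=ne:
underlying: okbe-z-o-v
1. e, u -> 0 / V _: no change
2. d -> t, g -> k, v -> f, z -> s / _ #: fires at position(s) 7: okbezof
surface: okbezof

cell ASPECT=vo, NUM=ta, VEL=ne:
underlying: okbe-z-ra-v
1. e, u -> 0 / V _: no change
2. d -> t, g -> k, v -> f, z -> s / _ #: fires at position(s) 8: okbezraf
surface: okbezraf


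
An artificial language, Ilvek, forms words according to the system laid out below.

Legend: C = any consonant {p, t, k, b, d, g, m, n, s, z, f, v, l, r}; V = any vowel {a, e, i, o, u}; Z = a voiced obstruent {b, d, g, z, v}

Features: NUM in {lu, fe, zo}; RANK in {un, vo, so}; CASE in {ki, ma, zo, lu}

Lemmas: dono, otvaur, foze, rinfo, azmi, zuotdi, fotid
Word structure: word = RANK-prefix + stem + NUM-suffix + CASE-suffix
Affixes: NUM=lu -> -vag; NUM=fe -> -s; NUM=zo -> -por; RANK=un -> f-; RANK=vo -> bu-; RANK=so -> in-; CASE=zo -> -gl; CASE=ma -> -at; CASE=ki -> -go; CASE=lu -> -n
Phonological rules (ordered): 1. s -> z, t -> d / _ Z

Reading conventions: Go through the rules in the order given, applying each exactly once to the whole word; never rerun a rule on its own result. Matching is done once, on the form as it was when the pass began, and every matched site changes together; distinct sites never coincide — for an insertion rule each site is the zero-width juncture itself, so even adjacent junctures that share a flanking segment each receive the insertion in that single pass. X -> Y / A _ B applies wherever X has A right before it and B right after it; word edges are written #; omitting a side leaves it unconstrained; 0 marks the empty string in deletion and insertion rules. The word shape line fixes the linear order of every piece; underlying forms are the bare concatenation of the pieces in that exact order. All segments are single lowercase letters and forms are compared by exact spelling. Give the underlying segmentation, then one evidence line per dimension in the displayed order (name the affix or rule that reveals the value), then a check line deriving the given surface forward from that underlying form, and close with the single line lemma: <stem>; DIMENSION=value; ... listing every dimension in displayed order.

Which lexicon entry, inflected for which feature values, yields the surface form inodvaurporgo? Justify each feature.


underlying: in-otvaur-por-go
NUM=zo - signalled by the affix -por
RANK=so - signalled by the affix in-
CASE=ki - signalled by the affix -go
check: inotvaurporgo -> inodvaurporgo
lemma: otvaur; NUM=zo; RANK=so; CASE=ki


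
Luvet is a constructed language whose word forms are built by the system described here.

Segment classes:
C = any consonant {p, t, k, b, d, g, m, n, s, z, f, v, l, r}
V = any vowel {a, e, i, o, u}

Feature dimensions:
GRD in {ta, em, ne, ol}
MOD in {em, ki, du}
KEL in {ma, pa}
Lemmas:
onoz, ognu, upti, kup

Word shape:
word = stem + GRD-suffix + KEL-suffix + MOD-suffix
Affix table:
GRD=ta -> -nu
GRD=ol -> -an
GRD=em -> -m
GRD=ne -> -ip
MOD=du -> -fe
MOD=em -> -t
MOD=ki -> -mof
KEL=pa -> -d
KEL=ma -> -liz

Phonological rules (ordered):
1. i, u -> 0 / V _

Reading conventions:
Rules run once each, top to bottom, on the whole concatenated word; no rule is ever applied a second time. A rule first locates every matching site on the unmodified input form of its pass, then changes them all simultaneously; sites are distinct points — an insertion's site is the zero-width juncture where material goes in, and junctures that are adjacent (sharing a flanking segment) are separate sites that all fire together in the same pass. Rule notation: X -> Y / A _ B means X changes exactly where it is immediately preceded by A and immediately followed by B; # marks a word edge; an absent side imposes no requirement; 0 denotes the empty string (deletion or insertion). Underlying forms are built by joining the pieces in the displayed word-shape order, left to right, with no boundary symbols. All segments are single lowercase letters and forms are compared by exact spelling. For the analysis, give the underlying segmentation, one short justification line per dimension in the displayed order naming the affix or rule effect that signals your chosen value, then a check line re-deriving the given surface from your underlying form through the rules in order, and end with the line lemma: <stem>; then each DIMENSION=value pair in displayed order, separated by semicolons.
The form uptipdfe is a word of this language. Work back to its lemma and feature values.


underlying: upti-ip-d-fe
GRD=ne - signalled by the affix -ip
MOD=du - signalled by the affix -fe
KEL=pa - signalled by the affix -d
check: uptiipdfe -> uptipdfe
lemma: upti; GRD=ne; MOD=du; KEL=pa


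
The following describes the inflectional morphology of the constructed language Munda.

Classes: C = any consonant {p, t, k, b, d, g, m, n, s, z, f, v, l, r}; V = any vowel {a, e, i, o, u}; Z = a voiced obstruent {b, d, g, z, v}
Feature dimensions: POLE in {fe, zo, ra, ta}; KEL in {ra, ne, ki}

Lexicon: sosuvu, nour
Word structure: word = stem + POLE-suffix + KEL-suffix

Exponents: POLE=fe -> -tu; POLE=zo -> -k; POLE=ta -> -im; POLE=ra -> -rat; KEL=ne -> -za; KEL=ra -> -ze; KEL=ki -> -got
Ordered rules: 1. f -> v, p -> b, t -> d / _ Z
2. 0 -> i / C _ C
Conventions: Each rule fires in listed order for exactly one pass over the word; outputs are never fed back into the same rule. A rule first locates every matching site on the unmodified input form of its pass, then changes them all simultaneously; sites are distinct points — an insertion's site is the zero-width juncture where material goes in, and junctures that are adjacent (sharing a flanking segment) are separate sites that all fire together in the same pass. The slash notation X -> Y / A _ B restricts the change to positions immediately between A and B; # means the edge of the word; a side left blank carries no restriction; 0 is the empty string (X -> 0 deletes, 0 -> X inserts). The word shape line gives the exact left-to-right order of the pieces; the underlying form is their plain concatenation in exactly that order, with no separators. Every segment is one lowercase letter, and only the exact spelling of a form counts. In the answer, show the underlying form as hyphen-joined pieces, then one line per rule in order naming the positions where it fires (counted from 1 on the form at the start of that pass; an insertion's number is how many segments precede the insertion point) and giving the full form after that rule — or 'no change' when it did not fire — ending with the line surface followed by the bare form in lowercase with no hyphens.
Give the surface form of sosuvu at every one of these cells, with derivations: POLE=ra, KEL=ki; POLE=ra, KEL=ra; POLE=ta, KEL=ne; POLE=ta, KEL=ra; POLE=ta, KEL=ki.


cell POLE=ra, KEL=ki:
underlying: sosuvu-rat-got
1. f -> v, p -> b, t -> d / _ Z: fires at position(s) 9: sosuvuradgot
2. 0 -> i / C _ C: inserts after position(s) 9: sosuvuradigot
surface: sosuvuradigot

cell POLE=ra, KEL=ra:
underlying: sosuvu-rat-ze
1. f -> v, p -> b, t -> d / _ Z: fires at position(s) 9: sosuvuradze
2. 0 -> i / C _ C: inserts after position(s) 9: sosuvuradize
surface: sosuvuradize

cell POLE=ta, KEL=ne:
underlying: sosuvu-im-za
1. f -> v, p -> b, t -> d / _ Z: no change
2. 0 -> i / C _ C: inserts after position(s) 8: sosuvuimiza
surface: sosuvuimiza

cell POLE=ta, KEL=ra:
underlying: sosuvu-im-ze
1. f -> v, p -> b, t -> d / _ Z: no change
2. 0 -> i / C _ C: inserts after position(s) 8: sosuvuimize
surface: sosuvuimize

cell POLE=ta, KEL=ki:
underlying: sosuvu-im-got
1. f -> v, p -> b, t -> d / _ Z: no change
2. 0 -> i / C _ C: inserts after position(s) 8: sosuvuimigot
surface: sosuvuimigot


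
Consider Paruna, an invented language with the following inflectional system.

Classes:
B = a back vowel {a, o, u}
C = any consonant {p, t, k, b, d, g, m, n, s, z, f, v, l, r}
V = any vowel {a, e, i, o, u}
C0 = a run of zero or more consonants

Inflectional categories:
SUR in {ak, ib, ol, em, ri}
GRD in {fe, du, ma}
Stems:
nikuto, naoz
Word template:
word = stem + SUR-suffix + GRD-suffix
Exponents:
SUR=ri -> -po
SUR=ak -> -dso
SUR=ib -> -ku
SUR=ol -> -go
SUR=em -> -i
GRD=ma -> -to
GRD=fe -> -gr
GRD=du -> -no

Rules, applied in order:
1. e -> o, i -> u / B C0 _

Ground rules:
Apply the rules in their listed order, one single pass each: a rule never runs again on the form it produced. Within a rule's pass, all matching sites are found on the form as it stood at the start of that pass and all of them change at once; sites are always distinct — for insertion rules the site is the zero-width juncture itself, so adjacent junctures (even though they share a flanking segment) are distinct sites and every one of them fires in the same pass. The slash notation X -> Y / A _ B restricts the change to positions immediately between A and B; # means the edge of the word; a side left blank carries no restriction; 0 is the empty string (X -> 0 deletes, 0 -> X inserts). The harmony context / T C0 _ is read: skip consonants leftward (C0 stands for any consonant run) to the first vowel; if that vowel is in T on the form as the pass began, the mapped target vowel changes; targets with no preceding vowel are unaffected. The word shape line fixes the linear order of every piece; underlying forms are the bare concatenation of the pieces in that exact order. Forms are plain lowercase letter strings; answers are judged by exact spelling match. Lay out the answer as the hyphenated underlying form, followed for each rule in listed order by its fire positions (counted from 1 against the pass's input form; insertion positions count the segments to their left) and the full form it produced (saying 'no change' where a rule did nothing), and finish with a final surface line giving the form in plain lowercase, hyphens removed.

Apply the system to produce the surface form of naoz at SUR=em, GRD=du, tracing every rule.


underlying: naoz-i-no
1. e -> o, i -> u / B C0 _: fires at position(s) 5: naozuno
surface: naozuno


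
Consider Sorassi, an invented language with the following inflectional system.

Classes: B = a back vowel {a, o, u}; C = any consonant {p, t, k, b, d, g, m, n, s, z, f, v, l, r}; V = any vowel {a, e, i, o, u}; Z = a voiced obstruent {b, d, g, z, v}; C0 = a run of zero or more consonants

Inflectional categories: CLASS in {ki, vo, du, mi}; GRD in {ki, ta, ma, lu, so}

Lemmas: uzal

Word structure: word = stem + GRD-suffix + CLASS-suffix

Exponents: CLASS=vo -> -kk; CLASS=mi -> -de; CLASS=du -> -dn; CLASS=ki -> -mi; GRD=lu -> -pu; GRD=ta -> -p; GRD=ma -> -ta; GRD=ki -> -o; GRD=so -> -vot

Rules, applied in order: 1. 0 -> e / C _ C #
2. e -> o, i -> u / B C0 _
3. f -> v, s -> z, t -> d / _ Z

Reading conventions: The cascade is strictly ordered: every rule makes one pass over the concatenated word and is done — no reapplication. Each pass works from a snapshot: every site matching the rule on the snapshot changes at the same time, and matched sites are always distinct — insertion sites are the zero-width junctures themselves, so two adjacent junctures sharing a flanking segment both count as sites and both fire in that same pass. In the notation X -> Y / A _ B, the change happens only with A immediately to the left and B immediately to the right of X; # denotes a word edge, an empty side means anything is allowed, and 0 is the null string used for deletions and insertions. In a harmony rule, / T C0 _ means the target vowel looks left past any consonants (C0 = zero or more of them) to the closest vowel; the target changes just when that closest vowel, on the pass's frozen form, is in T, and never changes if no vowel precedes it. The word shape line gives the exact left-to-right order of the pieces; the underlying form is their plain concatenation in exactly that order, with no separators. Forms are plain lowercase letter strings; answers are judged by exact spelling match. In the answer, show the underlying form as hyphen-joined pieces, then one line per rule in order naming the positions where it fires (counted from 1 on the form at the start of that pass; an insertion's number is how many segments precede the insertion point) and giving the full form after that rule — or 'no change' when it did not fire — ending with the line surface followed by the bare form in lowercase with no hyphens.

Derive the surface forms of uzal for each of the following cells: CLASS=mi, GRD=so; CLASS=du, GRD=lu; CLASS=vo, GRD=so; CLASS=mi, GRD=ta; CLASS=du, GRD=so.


cell CLASS=mi, GRD=so:
underlying: uzal-vot-de
1. 0 -> e / C _ C #: no change
2. e -> o, i -> u / B C0 _: fires at position(s) 9: uzalvotdo
3. f -> v, s -> z, t -> d / _ Z: fires at position(s) 7: uzalvoddo
surface: uzalvoddo

cell CLASS=du, GRD=lu:
underlying: uzal-pu-dn
1. 0 -> e / C _ C #: inserts after position(s) 7: uzalpuden
2. e -> o, i -> u / B C0 _: fires at position(s) 8: uzalpudon
3. f -> v, s -> z, t -> d / _ Z: no change
surface: uzalpudon

cell CLASS=vo, GRD=so:
underlying: uzal-vot-kk
1. 0 -> e / C _ C #: inserts after position(s) 8: uzalvotkek
2. e -> o, i -> u / B C0 _: fires at position(s) 9: uzalvotkok
3. f -> v, s -> z, t -> d / _ Z: no change
surface: uzalvotkok

cell CLASS=mi, GRD=ta:
underlying: uzal-p-de
1. 0 -> e / C _ C #: no change
2. e -> o, i -> u / B C0 _: fires at position(s) 7: uzalpdo
3. f -> v, s -> z, t -> d / _ Z: no change
surface: uzalpdo

cell CLASS=du, GRD=so:
underlying: uzal-vot-dn
1. 0 -> e / C _ C #: inserts after position(s) 8: uzalvotden
2. e -> o, i -> u / B C0 _: fires at position(s) 9: uzalvotdon
3. f -> v, s -> z, t -> d / _ Z: fires at position(s) 7: uzalvoddon
surface: uzalvoddon


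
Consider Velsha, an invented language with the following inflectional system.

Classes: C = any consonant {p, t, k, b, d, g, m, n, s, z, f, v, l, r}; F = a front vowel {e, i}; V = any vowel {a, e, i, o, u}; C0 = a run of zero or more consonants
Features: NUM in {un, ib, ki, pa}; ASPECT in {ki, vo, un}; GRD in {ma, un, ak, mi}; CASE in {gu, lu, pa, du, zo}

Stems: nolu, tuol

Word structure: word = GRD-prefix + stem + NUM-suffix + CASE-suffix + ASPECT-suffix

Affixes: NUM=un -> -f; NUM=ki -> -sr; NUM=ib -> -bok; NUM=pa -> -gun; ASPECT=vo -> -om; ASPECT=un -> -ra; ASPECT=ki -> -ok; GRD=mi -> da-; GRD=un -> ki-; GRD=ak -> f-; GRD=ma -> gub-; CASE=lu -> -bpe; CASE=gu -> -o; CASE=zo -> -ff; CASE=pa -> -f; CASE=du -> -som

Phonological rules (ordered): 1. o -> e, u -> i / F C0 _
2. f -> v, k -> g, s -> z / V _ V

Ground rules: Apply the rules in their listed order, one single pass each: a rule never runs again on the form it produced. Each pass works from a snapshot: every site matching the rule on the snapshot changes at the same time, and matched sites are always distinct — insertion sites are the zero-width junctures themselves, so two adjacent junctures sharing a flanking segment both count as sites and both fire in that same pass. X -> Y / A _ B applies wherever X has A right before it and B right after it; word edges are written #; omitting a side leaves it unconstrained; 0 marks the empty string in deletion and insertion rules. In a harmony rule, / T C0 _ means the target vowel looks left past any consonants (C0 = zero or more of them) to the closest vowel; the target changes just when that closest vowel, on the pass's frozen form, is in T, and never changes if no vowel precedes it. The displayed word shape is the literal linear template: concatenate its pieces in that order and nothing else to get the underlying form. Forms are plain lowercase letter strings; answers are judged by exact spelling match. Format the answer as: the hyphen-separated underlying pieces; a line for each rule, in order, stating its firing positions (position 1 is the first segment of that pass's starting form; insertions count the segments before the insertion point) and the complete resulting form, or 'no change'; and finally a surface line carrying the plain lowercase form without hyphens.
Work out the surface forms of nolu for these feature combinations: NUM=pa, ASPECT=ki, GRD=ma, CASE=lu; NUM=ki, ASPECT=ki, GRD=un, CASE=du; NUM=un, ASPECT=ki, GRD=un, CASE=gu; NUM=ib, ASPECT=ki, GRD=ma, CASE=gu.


cell NUM=pa, ASPECT=ki, GRD=ma, CASE=lu:
underlying: gub-nolu-gun-bpe-ok
1. o -> e, u -> i / F C0 _: fires at position(s) 14: gubnolugunbpeek
2. f -> v, k -> g, s -> z / V _ V: no change
surface: gubnolugunbpeek

cell NUM=ki, ASPECT=ki, GRD=un, CASE=du:
underlying: ki-nolu-sr-som-ok
1. o -> e, u -> i / F C0 _: fires at position(s) 4: kinelusrsomok
2. f -> v, k -> g, s -> z / V _ V: no change
surface: kinelusrsomok

cell NUM=un, ASPECT=ki, GRD=un, CASE=gu:
underlying: ki-nolu-f-o-ok
1. o -> e, u -> i / F C0 _: fires at position(s) 4: kinelufook
2. f -> v, k -> g, s -> z / V _ V: fires at position(s) 7: kineluvook
surface: kineluvook

cell NUM=ib, ASPECT=ki, GRD=ma, CASE=gu:
underlying: gub-nolu-bok-o-ok
1. o -> e, u -> i / F C0 _: no change
2. f -> v, k -> g, s -> z / V _ V: fires at position(s) 10: gubnolubogook
surface: gubnolubogook


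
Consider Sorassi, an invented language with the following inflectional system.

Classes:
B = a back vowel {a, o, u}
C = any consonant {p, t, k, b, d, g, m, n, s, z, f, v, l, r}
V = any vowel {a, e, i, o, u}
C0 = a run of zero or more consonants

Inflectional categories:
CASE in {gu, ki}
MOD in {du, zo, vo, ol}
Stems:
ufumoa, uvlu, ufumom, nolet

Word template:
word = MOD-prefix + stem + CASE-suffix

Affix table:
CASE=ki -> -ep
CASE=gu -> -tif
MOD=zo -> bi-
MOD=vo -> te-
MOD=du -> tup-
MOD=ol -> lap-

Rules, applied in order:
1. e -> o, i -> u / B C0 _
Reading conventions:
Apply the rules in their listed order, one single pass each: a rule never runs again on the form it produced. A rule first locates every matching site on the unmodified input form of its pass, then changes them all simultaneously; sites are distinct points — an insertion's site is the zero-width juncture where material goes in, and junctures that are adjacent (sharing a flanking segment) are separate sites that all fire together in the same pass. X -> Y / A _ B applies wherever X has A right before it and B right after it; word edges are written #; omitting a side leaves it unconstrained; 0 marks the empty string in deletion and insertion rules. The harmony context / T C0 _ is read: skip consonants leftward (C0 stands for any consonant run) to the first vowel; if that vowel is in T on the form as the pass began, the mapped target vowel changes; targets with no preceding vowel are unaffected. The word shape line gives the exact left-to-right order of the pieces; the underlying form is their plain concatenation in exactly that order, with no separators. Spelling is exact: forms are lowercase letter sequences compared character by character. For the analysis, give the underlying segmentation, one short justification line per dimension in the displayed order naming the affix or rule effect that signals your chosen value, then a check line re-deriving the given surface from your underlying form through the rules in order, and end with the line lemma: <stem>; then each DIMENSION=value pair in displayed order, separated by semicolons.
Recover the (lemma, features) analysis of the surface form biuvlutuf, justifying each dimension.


underlying: bi-uvlu-tif
CASE=gu - signalled by the affix -tif
MOD=zo - signalled by the affix bi-
check: biuvlutif -> biuvlutuf
lemma: uvlu; CASE=gu; MOD=zo


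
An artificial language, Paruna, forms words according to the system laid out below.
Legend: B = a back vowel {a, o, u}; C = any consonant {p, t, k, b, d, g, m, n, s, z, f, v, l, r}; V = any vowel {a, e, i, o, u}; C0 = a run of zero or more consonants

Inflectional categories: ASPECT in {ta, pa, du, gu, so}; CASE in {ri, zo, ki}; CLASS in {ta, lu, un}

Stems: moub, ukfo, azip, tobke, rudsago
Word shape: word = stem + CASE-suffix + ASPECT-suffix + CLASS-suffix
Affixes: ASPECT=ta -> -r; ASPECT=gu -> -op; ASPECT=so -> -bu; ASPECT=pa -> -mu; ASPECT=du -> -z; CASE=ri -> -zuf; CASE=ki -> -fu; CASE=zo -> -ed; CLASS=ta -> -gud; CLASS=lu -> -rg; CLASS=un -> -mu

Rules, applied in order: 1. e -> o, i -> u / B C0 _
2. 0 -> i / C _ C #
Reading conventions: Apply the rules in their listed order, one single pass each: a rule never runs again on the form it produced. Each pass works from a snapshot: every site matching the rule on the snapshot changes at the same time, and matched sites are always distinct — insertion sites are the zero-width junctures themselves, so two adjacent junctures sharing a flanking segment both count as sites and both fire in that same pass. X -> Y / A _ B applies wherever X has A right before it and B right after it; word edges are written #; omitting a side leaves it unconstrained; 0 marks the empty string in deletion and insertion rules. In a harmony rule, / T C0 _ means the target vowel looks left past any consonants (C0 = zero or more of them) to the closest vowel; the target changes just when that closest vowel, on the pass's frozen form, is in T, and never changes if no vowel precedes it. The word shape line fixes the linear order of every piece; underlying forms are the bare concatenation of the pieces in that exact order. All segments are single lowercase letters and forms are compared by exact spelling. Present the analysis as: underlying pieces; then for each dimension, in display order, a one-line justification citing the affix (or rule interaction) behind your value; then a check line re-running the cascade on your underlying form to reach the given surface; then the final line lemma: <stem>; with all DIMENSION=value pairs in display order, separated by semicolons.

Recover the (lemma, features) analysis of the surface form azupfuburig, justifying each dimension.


underlying: azip-fu-bu-rg
ASPECT=so - signalled by the affix -bu
CASE=ki - signalled by the affix -fu
CLASS=lu - signalled by the affix -rg
check: azipfuburg -> azupfuburg -> azupfuburig
lemma: azip; ASPECT=so; CASE=ki; CLASS=lu


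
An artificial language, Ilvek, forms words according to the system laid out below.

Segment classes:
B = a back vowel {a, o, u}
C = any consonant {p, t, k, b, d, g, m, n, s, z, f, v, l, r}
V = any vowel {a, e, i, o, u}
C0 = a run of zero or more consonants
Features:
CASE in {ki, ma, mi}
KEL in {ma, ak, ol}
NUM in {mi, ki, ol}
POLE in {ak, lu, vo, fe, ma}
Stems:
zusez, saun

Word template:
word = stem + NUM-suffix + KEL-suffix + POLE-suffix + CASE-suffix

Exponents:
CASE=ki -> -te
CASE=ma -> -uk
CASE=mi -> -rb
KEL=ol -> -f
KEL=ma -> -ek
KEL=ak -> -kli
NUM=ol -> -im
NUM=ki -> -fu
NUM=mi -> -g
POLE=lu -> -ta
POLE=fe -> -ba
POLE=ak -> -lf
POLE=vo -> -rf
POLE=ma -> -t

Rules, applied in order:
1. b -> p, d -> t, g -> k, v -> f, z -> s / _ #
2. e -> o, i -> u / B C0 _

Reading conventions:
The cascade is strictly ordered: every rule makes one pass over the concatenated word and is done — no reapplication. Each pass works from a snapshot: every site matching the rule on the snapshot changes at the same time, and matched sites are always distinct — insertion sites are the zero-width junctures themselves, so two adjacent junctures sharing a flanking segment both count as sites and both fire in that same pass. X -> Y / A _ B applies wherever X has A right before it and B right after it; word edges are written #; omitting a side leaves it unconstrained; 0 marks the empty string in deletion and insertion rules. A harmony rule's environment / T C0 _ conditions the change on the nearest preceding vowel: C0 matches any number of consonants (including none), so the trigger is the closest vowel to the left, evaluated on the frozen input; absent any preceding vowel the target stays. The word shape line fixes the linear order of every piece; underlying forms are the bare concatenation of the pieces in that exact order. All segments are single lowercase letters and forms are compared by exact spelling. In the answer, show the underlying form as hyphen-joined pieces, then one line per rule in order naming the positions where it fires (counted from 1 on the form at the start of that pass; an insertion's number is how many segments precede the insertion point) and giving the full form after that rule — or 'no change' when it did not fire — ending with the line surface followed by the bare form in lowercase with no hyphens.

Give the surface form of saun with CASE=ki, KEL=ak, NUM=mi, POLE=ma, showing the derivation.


underlying: saun-g-kli-t-te
1. b -> p, d -> t, g -> k, v -> f, z -> s / _ #: no change
2. e -> o, i -> u / B C0 _: fires at position(s) 8: saungklutte
surface: saungklutte


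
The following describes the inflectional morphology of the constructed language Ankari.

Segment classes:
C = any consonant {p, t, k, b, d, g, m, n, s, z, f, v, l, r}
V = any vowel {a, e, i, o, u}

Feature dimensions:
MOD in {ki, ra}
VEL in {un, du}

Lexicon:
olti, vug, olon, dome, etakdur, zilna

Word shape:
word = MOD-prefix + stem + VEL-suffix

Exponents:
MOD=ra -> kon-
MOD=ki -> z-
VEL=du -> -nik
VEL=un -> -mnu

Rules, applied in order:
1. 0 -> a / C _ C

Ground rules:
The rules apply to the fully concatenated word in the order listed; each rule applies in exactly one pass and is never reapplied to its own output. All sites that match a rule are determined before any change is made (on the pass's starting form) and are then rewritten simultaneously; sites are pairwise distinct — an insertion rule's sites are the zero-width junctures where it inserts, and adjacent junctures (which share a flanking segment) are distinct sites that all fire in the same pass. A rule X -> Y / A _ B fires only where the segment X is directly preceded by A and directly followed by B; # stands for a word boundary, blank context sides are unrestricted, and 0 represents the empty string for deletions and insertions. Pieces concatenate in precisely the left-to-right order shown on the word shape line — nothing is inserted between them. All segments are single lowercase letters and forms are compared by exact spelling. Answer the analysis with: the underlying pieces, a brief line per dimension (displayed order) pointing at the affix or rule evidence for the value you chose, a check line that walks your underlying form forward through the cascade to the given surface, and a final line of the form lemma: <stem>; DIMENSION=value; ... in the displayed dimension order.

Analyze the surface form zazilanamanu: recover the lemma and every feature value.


underlying: z-zilna-mnu
MOD=ki - signalled by the affix z-
VEL=un - signalled by the affix -mnu
check: zzilnamnu -> zazilanamanu
lemma: zilna; MOD=ki; VEL=un


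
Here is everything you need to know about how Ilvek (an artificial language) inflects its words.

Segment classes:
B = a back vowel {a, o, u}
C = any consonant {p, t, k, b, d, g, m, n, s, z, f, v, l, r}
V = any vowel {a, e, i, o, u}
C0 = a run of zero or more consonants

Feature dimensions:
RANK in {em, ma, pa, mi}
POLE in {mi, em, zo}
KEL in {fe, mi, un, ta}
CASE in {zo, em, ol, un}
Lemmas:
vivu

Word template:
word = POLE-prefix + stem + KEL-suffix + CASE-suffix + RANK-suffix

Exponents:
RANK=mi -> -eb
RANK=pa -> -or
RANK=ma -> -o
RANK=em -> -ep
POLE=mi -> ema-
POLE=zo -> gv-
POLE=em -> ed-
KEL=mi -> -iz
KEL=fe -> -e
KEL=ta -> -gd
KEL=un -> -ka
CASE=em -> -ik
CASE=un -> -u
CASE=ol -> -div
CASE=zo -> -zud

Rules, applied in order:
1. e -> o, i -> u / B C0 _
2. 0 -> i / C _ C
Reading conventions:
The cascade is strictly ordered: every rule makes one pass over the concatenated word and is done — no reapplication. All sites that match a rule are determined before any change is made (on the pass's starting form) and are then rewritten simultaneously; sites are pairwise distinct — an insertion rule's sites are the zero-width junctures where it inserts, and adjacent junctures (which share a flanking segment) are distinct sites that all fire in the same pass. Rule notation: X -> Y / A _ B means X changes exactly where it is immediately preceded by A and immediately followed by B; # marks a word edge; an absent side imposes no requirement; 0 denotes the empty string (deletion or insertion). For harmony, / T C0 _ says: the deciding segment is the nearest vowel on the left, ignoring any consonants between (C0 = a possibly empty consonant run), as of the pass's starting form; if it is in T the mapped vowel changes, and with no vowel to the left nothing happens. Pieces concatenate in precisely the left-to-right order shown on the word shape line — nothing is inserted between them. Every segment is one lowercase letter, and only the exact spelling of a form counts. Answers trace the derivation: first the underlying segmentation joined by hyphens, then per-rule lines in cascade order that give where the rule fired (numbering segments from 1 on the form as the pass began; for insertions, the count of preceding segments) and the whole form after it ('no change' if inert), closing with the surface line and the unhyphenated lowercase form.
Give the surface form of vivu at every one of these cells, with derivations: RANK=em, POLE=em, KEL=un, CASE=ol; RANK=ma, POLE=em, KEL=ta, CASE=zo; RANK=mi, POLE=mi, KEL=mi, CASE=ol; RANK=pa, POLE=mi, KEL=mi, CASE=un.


cell RANK=em, POLE=em, KEL=un, CASE=ol:
underlying: ed-vivu-ka-div-ep
1. e -> o, i -> u / B C0 _: fires at position(s) 10: edvivukaduvep
2. 0 -> i / C _ C: inserts after position(s) 2: edivivukaduvep
surface: edivivukaduvep

cell RANK=ma, POLE=em, KEL=ta, CASE=zo:
underlying: ed-vivu-gd-zud-o
1. e -> o, i -> u / B C0 _: no change
2. 0 -> i / C _ C: inserts after position(s) 2, 7, 8: edivivugidizudo
surface: edivivugidizudo

cell RANK=mi, POLE=mi, KEL=mi, CASE=ol:
underlying: ema-vivu-iz-div-eb
1. e -> o, i -> u / B C0 _: fires at position(s) 5, 8: emavuvuuzdiveb
2. 0 -> i / C _ C: inserts after position(s) 9: emavuvuuzidiveb
surface: emavuvuuzidiveb

cell RANK=pa, POLE=mi, KEL=mi, CASE=un:
underlying: ema-vivu-iz-u-or
1. e -> o, i -> u / B C0 _: fires at position(s) 5, 8: emavuvuuzuor
2. 0 -> i / C _ C: no change
surface: emavuvuuzuor


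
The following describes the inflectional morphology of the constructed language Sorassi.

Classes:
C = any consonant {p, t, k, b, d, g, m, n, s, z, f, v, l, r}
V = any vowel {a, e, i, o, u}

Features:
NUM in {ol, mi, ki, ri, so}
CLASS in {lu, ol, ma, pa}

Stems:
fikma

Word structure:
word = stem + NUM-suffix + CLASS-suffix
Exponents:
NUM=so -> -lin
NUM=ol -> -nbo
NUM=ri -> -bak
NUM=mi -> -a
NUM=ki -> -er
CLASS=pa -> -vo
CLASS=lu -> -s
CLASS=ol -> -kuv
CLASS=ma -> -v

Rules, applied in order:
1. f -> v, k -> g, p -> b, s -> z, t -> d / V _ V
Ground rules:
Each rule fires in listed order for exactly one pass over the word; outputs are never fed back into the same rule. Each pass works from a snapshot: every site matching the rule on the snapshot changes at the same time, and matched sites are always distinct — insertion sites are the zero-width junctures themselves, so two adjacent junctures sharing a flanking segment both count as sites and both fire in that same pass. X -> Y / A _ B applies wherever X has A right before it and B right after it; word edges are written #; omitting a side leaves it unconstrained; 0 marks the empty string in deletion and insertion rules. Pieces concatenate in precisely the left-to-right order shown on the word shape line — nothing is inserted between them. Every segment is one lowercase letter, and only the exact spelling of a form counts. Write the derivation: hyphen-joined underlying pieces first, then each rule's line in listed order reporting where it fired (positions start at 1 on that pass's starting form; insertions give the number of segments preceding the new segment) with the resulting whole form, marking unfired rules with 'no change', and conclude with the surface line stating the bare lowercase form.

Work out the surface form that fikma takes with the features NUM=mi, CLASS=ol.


underlying: fikma-a-kuv
1. f -> v, k -> g, p -> b, s -> z, t -> d / V _ V: fires at position(s) 7: fikmaaguv
surface: fikmaaguv
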